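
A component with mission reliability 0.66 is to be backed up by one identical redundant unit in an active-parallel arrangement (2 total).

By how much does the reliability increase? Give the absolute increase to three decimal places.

R_before = 0.66
R_after = 1 − (1 − 0.66)^2 = 0.884
ΔR = 0.884 − 0.66 = 0.224

0.224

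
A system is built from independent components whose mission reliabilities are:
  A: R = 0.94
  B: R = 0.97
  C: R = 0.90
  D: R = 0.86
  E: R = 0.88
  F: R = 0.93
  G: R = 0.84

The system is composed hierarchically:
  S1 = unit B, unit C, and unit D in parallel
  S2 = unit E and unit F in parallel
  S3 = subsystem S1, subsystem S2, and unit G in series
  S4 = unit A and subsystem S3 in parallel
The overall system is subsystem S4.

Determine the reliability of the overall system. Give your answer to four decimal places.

Parallel (B, C, and D): 1 − (1 − 0.970000)(1 − 0.900000)(1 − 0.860000) = 0.999580
Parallel (E and F): 1 − (1 − 0.880000)(1 − 0.930000) = 0.991600
Series ([0.999580], [0.991600], and G): 0.999580 × 0.991600 × 0.840000 = 0.832594
Parallel (A and [0.832594]): 1 − (1 − 0.940000)(1 − 0.832594) = 0.9900

0.9900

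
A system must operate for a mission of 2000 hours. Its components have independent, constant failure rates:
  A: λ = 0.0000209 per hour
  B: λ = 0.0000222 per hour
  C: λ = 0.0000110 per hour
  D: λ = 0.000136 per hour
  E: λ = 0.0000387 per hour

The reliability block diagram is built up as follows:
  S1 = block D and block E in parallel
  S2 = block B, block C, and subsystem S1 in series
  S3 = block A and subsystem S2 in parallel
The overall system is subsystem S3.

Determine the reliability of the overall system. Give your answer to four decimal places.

0.9967

R(A) = exp(−0.0000209 × 2000) = 0.959062
R(B) = exp(−0.0000222 × 2000) = 0.956571
R(C) = exp(−0.0000110 × 2000) = 0.978240
R(D) = exp(−0.000136 × 2000) = 0.761854
R(E) = exp(−0.0000387 × 2000) = 0.925520
Parallel (D and E): 1 − (1 − 0.761854)(1 − 0.925520) = 0.982263
Series (B, C, and [0.982263]): 0.956571 × 0.978240 × 0.982263 = 0.919159
Parallel (A and [0.919159]): 1 − (1 − 0.959062)(1 − 0.919159) = 0.9967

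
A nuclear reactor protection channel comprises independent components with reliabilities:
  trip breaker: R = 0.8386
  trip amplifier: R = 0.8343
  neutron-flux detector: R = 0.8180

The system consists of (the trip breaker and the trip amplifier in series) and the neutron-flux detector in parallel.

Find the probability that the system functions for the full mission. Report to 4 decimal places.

Series (trip breaker and trip amplifier): 0.838600 × 0.834300 = 0.699644
Parallel ([0.699644] and neutron-flux detector): 1 − (1 − 0.699644)(1 − 0.818000) = 0.9453

0.9453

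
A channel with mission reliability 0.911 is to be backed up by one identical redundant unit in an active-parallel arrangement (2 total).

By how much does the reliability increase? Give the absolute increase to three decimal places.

0.081

R_before = 0.911
R_after = 1 − (1 − 0.911)^2 = 0.992
ΔR = 0.992 − 0.911 = 0.081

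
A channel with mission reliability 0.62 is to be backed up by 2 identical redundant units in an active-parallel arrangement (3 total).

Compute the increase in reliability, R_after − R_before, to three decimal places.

0.325

R_before = 0.62
R_after = 1 − (1 − 0.62)^3 = 0.945
ΔR = 0.945 − 0.62 = 0.325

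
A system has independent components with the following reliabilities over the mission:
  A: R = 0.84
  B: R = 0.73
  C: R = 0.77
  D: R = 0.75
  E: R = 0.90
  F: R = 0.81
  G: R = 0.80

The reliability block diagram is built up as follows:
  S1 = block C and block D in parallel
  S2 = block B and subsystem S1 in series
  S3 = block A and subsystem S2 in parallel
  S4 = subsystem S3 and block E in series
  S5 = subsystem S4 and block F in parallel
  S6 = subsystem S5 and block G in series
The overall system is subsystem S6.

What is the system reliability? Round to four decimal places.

0.7780

Parallel (C and D): 1 − (1 − 0.770000)(1 − 0.750000) = 0.942500
Series (B and [0.942500]): 0.730000 × 0.942500 = 0.688025
Parallel (A and [0.688025]): 1 − (1 − 0.840000)(1 − 0.688025) = 0.950084
Series ([0.950084] and E): 0.950084 × 0.900000 = 0.855076
Parallel ([0.855076] and F): 1 − (1 − 0.855076)(1 − 0.810000) = 0.972464
Series ([0.972464] and G): 0.972464 × 0.800000 = 0.7780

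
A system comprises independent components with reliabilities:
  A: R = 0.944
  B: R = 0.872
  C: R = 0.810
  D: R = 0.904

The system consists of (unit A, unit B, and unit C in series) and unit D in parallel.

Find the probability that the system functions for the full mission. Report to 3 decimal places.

0.968

Series (A, B, and C): 0.94400 × 0.87200 × 0.81000 = 0.66677
Parallel ([0.66677] and D): 1 − (1 − 0.66677)(1 − 0.90400) = 0.968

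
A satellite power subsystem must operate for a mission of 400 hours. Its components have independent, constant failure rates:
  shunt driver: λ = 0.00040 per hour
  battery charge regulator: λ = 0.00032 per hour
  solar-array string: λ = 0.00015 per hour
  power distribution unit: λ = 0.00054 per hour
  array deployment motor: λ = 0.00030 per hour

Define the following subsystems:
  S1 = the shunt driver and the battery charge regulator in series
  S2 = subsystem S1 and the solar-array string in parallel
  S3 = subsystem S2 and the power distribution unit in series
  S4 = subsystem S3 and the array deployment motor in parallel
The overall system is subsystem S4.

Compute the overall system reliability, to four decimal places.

R(shunt driver) = exp(−0.00040 × 400) = 0.852144
R(battery charge regulator) = exp(−0.00032 × 400) = 0.879853
R(solar-array string) = exp(−0.00015 × 400) = 0.941765
R(power distribution unit) = exp(−0.00054 × 400) = 0.805735
R(array deployment motor) = exp(−0.00030 × 400) = 0.886920
Series (shunt driver and battery charge regulator): 0.852144 × 0.879853 = 0.749761
Parallel ([0.749761] and solar-array string): 1 − (1 − 0.749761)(1 − 0.941765) = 0.985427
Series ([0.985427] and power distribution unit): 0.985427 × 0.805735 = 0.793993
Parallel ([0.793993] and array deployment motor): 1 − (1 − 0.793993)(1 − 0.886920) = 0.9767

0.9767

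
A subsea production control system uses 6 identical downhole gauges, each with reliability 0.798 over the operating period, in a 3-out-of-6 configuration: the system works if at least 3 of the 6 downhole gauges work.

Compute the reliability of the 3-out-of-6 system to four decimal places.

0.9824

R = Σ_{i=3}^{6} C(6,i) p^i (1−p)^{6−i} with p = 0.798
C(6,3)·0.798^3·0.202^3 = 0.083771
C(6,4)·0.798^4·0.202^2 = 0.248202
C(6,5)·0.798^5·0.202^1 = 0.392209
C(6,6)·0.798^6·0.202^0 = 0.258236
Sum = 0.9824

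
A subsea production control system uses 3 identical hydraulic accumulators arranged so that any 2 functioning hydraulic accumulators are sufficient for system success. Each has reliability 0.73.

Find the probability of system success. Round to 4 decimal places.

0.8207

R = Σ_{i=2}^{3} C(3,i) p^i (1−p)^{3−i} with p = 0.73
C(3,2)·0.73^2·0.27^1 = 0.431649
C(3,3)·0.73^3·0.27^0 = 0.389017
Sum = 0.8207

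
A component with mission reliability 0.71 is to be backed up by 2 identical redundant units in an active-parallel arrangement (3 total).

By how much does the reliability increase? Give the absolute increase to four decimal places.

R_before = 0.71
R_after = 1 − (1 − 0.71)^3 = 0.9756
ΔR = 0.9756 − 0.71 = 0.2656

0.2656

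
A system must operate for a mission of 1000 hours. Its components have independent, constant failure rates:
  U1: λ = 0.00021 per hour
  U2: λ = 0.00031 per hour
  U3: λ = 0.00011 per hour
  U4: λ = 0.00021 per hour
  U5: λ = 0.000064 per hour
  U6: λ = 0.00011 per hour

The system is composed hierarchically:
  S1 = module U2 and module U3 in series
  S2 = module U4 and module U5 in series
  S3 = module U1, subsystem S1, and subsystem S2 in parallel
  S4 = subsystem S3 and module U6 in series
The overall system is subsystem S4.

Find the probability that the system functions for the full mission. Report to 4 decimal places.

0.8819

R(U1) = exp(−0.00021 × 1000) = 0.810584
R(U2) = exp(−0.00031 × 1000) = 0.733447
R(U3) = exp(−0.00011 × 1000) = 0.895834
R(U4) = exp(−0.00021 × 1000) = 0.810584
R(U5) = exp(−0.000064 × 1000) = 0.938005
R(U6) = exp(−0.00011 × 1000) = 0.895834
Series (U2 and U3): 0.733447 × 0.895834 = 0.657047
Series (U4 and U5): 0.810584 × 0.938005 = 0.760332
Parallel (U1, [0.657047], and [0.760332]): 1 − (1 − 0.810584)(1 − 0.657047)(1 − 0.760332) = 0.984431
Series ([0.984431] and U6): 0.984431 × 0.895834 = 0.8819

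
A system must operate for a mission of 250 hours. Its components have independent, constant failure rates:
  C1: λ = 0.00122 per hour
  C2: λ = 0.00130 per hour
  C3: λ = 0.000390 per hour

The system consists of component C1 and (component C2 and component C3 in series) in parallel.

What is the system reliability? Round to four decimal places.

0.9094

R(C1) = exp(−0.00122 × 250) = 0.737123
R(C2) = exp(−0.00130 × 250) = 0.722527
R(C3) = exp(−0.000390 × 250) = 0.907102
Series (C2 and C3): 0.722527 × 0.907102 = 0.655406
Parallel (C1 and [0.655406]): 1 − (1 − 0.737123)(1 − 0.655406) = 0.9094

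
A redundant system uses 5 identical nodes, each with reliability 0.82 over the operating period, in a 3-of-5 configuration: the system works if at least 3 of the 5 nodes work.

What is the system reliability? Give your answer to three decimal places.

0.956

R = Σ_{i=3}^{5} C(5,i) p^i (1−p)^{5−i} with p = 0.82
C(5,3)·0.82^3·0.18^2 = 0.17864
C(5,4)·0.82^4·0.18^1 = 0.40691
C(5,5)·0.82^5·0.18^0 = 0.37074
Sum = 0.956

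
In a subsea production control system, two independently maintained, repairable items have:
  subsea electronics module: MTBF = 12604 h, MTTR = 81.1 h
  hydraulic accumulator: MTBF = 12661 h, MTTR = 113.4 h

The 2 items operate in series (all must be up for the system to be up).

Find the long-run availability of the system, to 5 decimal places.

A(subsea electronics module) = MTBF/(MTBF+MTTR) = 12604/(12604+81.1) = 0.993607
A(hydraulic accumulator) = MTBF/(MTBF+MTTR) = 12661/(12661+113.4) = 0.991123
Series availability: 0.993607 × 0.991123 = 0.98479

0.98479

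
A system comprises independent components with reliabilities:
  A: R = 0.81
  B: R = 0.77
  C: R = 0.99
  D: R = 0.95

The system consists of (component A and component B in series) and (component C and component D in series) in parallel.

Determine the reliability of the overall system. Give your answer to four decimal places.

0.9776

Series (A and B): 0.810000 × 0.770000 = 0.623700
Series (C and D): 0.990000 × 0.950000 = 0.940500
Parallel ([0.623700] and [0.940500]): 1 − (1 − 0.623700)(1 − 0.940500) = 0.9776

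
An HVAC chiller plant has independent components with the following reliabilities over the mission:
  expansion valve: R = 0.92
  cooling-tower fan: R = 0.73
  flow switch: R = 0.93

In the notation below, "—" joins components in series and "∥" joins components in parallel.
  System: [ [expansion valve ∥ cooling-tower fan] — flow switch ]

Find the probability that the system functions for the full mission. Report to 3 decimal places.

Parallel (expansion valve and cooling-tower fan): 1 − (1 − 0.92000)(1 − 0.73000) = 0.97840
Series ([0.97840] and flow switch): 0.97840 × 0.93000 = 0.910

0.910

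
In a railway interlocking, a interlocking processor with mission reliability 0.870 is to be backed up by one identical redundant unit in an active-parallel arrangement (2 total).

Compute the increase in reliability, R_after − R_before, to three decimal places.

0.113

R_before = 0.870
R_after = 1 − (1 − 0.870)^2 = 0.983
ΔR = 0.983 − 0.870 = 0.113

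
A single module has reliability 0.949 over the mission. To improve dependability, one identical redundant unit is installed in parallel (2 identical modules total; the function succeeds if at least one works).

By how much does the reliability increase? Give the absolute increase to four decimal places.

0.0484

R_before = 0.949
R_after = 1 − (1 − 0.949)^2 = 0.9974
ΔR = 0.9974 − 0.949 = 0.0484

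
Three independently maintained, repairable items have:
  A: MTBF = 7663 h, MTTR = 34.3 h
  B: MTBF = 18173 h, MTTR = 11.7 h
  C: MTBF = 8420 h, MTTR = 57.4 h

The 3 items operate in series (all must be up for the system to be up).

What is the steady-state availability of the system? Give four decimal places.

0.9882

A(A) = MTBF/(MTBF+MTTR) = 7663/(7663+34.3) = 0.995544
A(B) = MTBF/(MTBF+MTTR) = 18173/(18173+11.7) = 0.999357
A(C) = MTBF/(MTBF+MTTR) = 8420/(8420+57.4) = 0.993229
Series availability: 0.995544 × 0.999357 × 0.993229 = 0.9882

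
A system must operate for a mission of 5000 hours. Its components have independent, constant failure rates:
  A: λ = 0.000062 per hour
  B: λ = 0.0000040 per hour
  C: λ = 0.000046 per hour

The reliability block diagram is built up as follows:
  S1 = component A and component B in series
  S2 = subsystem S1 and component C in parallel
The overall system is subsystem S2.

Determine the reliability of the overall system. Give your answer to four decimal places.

R(A) = exp(−0.000062 × 5000) = 0.733447
R(B) = exp(−0.0000040 × 5000) = 0.980199
R(C) = exp(−0.000046 × 5000) = 0.794534
Series (A and B): 0.733447 × 0.980199 = 0.718924
Parallel ([0.718924] and C): 1 − (1 − 0.718924)(1 − 0.794534) = 0.9422

0.9422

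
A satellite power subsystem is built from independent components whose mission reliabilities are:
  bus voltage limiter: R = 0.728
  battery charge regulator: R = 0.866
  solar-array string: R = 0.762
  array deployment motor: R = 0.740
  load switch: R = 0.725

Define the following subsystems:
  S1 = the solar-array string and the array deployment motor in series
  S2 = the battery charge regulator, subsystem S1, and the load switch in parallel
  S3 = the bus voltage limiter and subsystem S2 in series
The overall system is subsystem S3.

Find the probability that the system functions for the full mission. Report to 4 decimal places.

Series (solar-array string and array deployment motor): 0.762000 × 0.740000 = 0.563880
Parallel (battery charge regulator, [0.563880], and load switch): 1 − (1 − 0.866000)(1 − 0.563880)(1 − 0.725000) = 0.983929
Series (bus voltage limiter and [0.983929]): 0.728000 × 0.983929 = 0.7163

0.7163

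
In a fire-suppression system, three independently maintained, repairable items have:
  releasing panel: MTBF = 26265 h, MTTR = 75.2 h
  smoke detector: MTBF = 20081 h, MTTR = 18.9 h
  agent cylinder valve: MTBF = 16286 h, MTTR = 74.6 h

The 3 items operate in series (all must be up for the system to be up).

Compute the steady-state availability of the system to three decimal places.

A(releasing panel) = MTBF/(MTBF+MTTR) = 26265/(26265+75.2) = 0.997145
A(smoke detector) = MTBF/(MTBF+MTTR) = 20081/(20081+18.9) = 0.999060
A(agent cylinder valve) = MTBF/(MTBF+MTTR) = 16286/(16286+74.6) = 0.995440
Series availability: 0.997145 × 0.999060 × 0.995440 = 0.992

0.992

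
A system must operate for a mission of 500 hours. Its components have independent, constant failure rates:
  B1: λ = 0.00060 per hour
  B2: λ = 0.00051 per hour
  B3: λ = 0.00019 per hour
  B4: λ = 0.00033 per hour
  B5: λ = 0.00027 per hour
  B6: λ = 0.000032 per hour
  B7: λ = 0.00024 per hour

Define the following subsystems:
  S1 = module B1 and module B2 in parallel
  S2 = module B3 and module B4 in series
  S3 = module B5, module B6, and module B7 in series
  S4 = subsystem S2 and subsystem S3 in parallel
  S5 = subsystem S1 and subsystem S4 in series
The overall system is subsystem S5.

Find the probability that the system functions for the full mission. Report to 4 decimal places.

R(B1) = exp(−0.00060 × 500) = 0.740818
R(B2) = exp(−0.00051 × 500) = 0.774916
R(B3) = exp(−0.00019 × 500) = 0.909373
R(B4) = exp(−0.00033 × 500) = 0.847894
R(B5) = exp(−0.00027 × 500) = 0.873716
R(B6) = exp(−0.000032 × 500) = 0.984127
R(B7) = exp(−0.00024 × 500) = 0.886920
Parallel (B1 and B2): 1 − (1 − 0.740818)(1 − 0.774916) = 0.941662
Series (B3 and B4): 0.909373 × 0.847894 = 0.771052
Series (B5, B6, and B7): 0.873716 × 0.984127 × 0.886920 = 0.762616
Parallel ([0.771052] and [0.762616]): 1 − (1 − 0.771052)(1 − 0.762616) = 0.945651
Series ([0.941662] and [0.945651]): 0.941662 × 0.945651 = 0.8905

0.8905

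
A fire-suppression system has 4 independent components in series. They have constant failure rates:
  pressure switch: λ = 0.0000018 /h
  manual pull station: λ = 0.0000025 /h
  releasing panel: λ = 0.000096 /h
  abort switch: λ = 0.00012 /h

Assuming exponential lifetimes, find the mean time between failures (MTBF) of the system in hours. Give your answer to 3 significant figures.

Series of exponential components: λ_sys = Σ λ_i
λ_sys = 0.0000018 + 0.0000025 + 0.000096 + 0.00012 = 2.2030e-04 /h
MTBF = 1 / λ_sys = 4540 h

4540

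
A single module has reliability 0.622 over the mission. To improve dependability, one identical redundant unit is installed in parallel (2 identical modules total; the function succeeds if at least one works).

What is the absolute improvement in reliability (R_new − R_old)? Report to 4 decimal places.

R_before = 0.622
R_after = 1 − (1 − 0.622)^2 = 0.8571
ΔR = 0.8571 − 0.622 = 0.2351

0.2351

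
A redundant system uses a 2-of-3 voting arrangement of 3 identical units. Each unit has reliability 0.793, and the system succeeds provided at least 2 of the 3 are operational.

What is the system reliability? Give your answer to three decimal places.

R = Σ_{i=2}^{3} C(3,i) p^i (1−p)^{3−i} with p = 0.793
C(3,2)·0.793^2·0.207^1 = 0.39052
C(3,3)·0.793^3·0.207^0 = 0.49868
Sum = 0.889

0.889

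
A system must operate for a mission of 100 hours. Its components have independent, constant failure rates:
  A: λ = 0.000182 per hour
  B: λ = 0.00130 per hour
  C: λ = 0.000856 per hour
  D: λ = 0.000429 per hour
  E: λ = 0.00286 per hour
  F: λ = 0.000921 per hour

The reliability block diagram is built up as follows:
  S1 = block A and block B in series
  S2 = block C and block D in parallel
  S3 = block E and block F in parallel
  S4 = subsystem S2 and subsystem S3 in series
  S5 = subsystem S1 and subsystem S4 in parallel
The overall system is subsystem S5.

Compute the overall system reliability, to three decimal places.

R(A) = exp(−0.000182 × 100) = 0.98196
R(B) = exp(−0.00130 × 100) = 0.87810
R(C) = exp(−0.000856 × 100) = 0.91796
R(D) = exp(−0.000429 × 100) = 0.95801
R(E) = exp(−0.00286 × 100) = 0.75126
R(F) = exp(−0.000921 × 100) = 0.91201
Series (A and B): 0.98196 × 0.87810 = 0.86226
Parallel (C and D): 1 − (1 − 0.91796)(1 − 0.95801) = 0.99656
Parallel (E and F): 1 − (1 − 0.75126)(1 − 0.91201) = 0.97811
Series ([0.99656] and [0.97811]): 0.99656 × 0.97811 = 0.97475
Parallel ([0.86226] and [0.97475]): 1 − (1 − 0.86226)(1 − 0.97475) = 0.997

0.997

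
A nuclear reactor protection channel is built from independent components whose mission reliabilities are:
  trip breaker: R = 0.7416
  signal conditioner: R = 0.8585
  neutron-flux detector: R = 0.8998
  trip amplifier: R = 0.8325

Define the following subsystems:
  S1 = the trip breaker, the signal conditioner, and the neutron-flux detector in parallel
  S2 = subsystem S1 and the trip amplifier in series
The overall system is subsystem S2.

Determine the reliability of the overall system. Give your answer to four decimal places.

Parallel (trip breaker, signal conditioner, and neutron-flux detector): 1 − (1 − 0.741600)(1 − 0.858500)(1 − 0.899800) = 0.996336
Series ([0.996336] and trip amplifier): 0.996336 × 0.832500 = 0.8294

0.8294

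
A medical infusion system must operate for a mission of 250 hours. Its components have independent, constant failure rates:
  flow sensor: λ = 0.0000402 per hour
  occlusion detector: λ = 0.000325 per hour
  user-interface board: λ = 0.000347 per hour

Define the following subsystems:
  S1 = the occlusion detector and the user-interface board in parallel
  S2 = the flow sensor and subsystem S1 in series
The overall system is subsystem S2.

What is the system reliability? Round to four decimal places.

0.9836

R(flow sensor) = exp(−0.0000402 × 250) = 0.990000
R(occlusion detector) = exp(−0.000325 × 250) = 0.921963
R(user-interface board) = exp(−0.000347 × 250) = 0.916906
Parallel (occlusion detector and user-interface board): 1 − (1 − 0.921963)(1 − 0.916906) = 0.993516
Series (flow sensor and [0.993516]): 0.990000 × 0.993516 = 0.9836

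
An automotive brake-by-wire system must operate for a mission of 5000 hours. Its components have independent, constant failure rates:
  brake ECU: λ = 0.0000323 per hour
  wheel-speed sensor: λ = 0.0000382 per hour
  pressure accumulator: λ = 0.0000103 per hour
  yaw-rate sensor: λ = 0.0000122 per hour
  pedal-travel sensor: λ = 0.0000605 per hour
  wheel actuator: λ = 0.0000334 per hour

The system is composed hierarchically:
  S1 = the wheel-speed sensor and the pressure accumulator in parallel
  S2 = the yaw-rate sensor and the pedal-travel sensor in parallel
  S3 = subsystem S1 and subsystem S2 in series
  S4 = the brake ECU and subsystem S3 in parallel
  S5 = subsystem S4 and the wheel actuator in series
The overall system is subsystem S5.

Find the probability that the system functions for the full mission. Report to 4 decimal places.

R(brake ECU) = exp(−0.0000323 × 5000) = 0.850867
R(wheel-speed sensor) = exp(−0.0000382 × 5000) = 0.826133
R(pressure accumulator) = exp(−0.0000103 × 5000) = 0.949804
R(yaw-rate sensor) = exp(−0.0000122 × 5000) = 0.940823
R(pedal-travel sensor) = exp(−0.0000605 × 5000) = 0.738968
R(wheel actuator) = exp(−0.0000334 × 5000) = 0.846200
Parallel (wheel-speed sensor and pressure accumulator): 1 − (1 − 0.826133)(1 − 0.949804) = 0.991273
Parallel (yaw-rate sensor and pedal-travel sensor): 1 − (1 − 0.940823)(1 − 0.738968) = 0.984553
Series ([0.991273] and [0.984553]): 0.991273 × 0.984553 = 0.975961
Parallel (brake ECU and [0.975961]): 1 − (1 − 0.850867)(1 − 0.975961) = 0.996415
Series ([0.996415] and wheel actuator): 0.996415 × 0.846200 = 0.8432

0.8432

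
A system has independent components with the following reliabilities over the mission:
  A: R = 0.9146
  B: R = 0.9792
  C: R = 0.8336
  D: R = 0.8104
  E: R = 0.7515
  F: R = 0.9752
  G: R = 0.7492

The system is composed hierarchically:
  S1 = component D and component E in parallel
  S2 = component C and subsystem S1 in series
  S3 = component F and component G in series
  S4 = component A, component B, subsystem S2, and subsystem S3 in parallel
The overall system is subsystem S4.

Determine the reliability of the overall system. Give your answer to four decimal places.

0.9999

Parallel (D and E): 1 − (1 − 0.810400)(1 − 0.751500) = 0.952884
Series (C and [0.952884]): 0.833600 × 0.952884 = 0.794324
Series (F and G): 0.975200 × 0.749200 = 0.730620
Parallel (A, B, [0.794324], and [0.730620]): 1 − (1 − 0.914600)(1 − 0.979200)(1 − 0.794324)(1 − 0.730620) = 0.9999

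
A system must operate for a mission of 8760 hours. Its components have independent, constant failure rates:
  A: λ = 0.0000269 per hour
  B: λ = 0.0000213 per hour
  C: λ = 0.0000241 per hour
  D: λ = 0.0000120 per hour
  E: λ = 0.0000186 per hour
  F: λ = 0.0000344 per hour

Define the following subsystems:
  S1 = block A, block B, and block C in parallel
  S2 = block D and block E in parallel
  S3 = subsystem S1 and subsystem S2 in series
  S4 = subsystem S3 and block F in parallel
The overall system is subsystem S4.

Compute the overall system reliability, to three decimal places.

R(A) = exp(−0.0000269 × 8760) = 0.79006
R(B) = exp(−0.0000213 × 8760) = 0.82979
R(C) = exp(−0.0000241 × 8760) = 0.80968
R(D) = exp(−0.0000120 × 8760) = 0.90022
R(E) = exp(−0.0000186 × 8760) = 0.84965
R(F) = exp(−0.0000344 × 8760) = 0.73982
Parallel (A, B, and C): 1 − (1 − 0.79006)(1 − 0.82979)(1 − 0.80968) = 0.99320
Parallel (D and E): 1 − (1 − 0.90022)(1 − 0.84965) = 0.98500
Series ([0.99320] and [0.98500]): 0.99320 × 0.98500 = 0.97830
Parallel ([0.97830] and F): 1 − (1 − 0.97830)(1 − 0.73982) = 0.994

0.994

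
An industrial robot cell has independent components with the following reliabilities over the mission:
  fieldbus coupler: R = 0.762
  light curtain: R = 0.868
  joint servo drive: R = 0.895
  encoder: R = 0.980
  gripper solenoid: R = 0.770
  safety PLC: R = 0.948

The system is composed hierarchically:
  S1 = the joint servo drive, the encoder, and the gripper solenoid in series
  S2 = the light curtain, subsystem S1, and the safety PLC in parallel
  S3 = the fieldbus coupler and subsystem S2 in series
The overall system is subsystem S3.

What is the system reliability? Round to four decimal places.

Series (joint servo drive, encoder, and gripper solenoid): 0.895000 × 0.980000 × 0.770000 = 0.675367
Parallel (light curtain, [0.675367], and safety PLC): 1 − (1 − 0.868000)(1 − 0.675367)(1 − 0.948000) = 0.997772
Series (fieldbus coupler and [0.997772]): 0.762000 × 0.997772 = 0.7603

0.7603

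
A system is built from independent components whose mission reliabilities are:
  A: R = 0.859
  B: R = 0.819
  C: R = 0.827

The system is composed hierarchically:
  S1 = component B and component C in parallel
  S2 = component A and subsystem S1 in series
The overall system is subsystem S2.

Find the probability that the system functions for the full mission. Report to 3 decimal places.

Parallel (B and C): 1 − (1 − 0.81900)(1 − 0.82700) = 0.96869
Series (A and [0.96869]): 0.85900 × 0.96869 = 0.832

0.832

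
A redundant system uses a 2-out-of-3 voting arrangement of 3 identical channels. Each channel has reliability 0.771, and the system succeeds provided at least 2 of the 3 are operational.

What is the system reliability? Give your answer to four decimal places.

R = Σ_{i=2}^{3} C(3,i) p^i (1−p)^{3−i} with p = 0.771
C(3,2)·0.771^2·0.229^1 = 0.408381
C(3,3)·0.771^3·0.229^0 = 0.458314
Sum = 0.8667

0.8667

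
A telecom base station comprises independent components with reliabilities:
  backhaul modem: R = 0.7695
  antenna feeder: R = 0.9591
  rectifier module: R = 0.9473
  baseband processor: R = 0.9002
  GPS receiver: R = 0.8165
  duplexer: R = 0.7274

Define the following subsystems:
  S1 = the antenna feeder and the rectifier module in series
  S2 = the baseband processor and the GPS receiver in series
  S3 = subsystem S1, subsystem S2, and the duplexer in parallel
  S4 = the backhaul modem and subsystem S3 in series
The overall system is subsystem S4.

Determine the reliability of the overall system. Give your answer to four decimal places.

0.7644

Series (antenna feeder and rectifier module): 0.959100 × 0.947300 = 0.908555
Series (baseband processor and GPS receiver): 0.900200 × 0.816500 = 0.735013
Parallel ([0.908555], [0.735013], and duplexer): 1 − (1 − 0.908555)(1 − 0.735013)(1 − 0.727400) = 0.993394
Series (backhaul modem and [0.993394]): 0.769500 × 0.993394 = 0.7644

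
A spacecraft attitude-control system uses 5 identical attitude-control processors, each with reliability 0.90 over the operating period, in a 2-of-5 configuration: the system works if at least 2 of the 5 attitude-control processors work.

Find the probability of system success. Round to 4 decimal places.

R = Σ_{i=2}^{5} C(5,i) p^i (1−p)^{5−i} with p = 0.90
C(5,2)·0.90^2·0.10^3 = 0.008100
C(5,3)·0.90^3·0.10^2 = 0.072900
C(5,4)·0.90^4·0.10^1 = 0.328050
C(5,5)·0.90^5·0.10^0 = 0.590490
Sum = 0.9995

0.9995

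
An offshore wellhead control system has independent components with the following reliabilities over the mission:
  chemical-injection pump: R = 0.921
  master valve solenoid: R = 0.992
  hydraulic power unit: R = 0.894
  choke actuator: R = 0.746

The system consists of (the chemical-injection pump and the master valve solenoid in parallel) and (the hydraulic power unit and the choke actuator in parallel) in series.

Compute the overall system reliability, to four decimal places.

0.9725

Parallel (chemical-injection pump and master valve solenoid): 1 − (1 − 0.921000)(1 − 0.992000) = 0.999368
Parallel (hydraulic power unit and choke actuator): 1 − (1 − 0.894000)(1 − 0.746000) = 0.973076
Series ([0.999368] and [0.973076]): 0.999368 × 0.973076 = 0.9725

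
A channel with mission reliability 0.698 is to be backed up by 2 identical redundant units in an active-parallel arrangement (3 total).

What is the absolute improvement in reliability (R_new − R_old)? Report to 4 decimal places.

0.2745

R_before = 0.698
R_after = 1 − (1 − 0.698)^3 = 0.9725
ΔR = 0.9725 − 0.698 = 0.2745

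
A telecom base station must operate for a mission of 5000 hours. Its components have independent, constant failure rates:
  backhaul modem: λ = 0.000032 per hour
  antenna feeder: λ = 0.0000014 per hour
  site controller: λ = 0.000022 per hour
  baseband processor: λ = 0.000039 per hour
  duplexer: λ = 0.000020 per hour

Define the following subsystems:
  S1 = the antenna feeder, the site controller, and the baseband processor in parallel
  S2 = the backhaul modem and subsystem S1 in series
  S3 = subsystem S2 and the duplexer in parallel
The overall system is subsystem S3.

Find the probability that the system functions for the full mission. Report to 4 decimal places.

0.9859

R(backhaul modem) = exp(−0.000032 × 5000) = 0.852144
R(antenna feeder) = exp(−0.0000014 × 5000) = 0.993024
R(site controller) = exp(−0.000022 × 5000) = 0.895834
R(baseband processor) = exp(−0.000039 × 5000) = 0.822835
R(duplexer) = exp(−0.000020 × 5000) = 0.904837
Parallel (antenna feeder, site controller, and baseband processor): 1 − (1 − 0.993024)(1 − 0.895834)(1 − 0.822835) = 0.999871
Series (backhaul modem and [0.999871]): 0.852144 × 0.999871 = 0.852034
Parallel ([0.852034] and duplexer): 1 − (1 − 0.852034)(1 − 0.904837) = 0.9859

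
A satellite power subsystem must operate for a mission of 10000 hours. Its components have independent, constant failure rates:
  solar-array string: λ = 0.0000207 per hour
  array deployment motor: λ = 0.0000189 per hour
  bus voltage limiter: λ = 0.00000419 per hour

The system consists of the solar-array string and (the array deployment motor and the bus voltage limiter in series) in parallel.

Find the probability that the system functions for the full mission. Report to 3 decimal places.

0.961

R(solar-array string) = exp(−0.0000207 × 10000) = 0.81302
R(array deployment motor) = exp(−0.0000189 × 10000) = 0.82779
R(bus voltage limiter) = exp(−0.00000419 × 10000) = 0.95897
Series (array deployment motor and bus voltage limiter): 0.82779 × 0.95897 = 0.79383
Parallel (solar-array string and [0.79383]): 1 − (1 − 0.81302)(1 − 0.79383) = 0.961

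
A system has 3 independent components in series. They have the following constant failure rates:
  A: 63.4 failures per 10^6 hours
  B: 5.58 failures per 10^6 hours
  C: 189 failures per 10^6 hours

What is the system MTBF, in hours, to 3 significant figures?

Series of exponential components: λ_sys = Σ λ_i
λ_sys = 0.0000634 + 0.00000558 + 0.000189 = 2.5798e-04 /h
MTBF = 1 / λ_sys = 3880 h

3880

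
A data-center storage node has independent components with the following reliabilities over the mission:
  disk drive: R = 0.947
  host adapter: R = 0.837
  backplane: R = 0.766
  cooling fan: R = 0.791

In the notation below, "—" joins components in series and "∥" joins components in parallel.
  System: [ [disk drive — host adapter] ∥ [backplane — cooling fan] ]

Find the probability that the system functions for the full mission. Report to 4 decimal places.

Series (disk drive and host adapter): 0.947000 × 0.837000 = 0.792639
Series (backplane and cooling fan): 0.766000 × 0.791000 = 0.605906
Parallel ([0.792639] and [0.605906]): 1 − (1 − 0.792639)(1 − 0.605906) = 0.9183

0.9183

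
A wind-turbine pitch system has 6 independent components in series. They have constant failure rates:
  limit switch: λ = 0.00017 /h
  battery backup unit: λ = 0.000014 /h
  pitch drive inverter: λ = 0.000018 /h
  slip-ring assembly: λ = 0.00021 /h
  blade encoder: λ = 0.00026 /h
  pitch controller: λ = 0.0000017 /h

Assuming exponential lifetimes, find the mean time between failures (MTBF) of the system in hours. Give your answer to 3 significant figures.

1480

Series of exponential components: λ_sys = Σ λ_i
λ_sys = 0.00017 + 0.000014 + 0.000018 + 0.00021 + 0.00026 + 0.0000017 = 6.7370e-04 /h
MTBF = 1 / λ_sys = 1480 h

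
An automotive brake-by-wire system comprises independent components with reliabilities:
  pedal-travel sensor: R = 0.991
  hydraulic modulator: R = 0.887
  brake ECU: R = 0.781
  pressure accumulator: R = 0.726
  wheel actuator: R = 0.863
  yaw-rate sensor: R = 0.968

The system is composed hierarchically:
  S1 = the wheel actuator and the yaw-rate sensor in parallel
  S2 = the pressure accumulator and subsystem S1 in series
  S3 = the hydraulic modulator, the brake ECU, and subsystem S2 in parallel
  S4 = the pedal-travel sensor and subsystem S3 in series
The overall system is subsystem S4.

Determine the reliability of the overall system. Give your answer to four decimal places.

Parallel (wheel actuator and yaw-rate sensor): 1 − (1 − 0.863000)(1 − 0.968000) = 0.995616
Series (pressure accumulator and [0.995616]): 0.726000 × 0.995616 = 0.722817
Parallel (hydraulic modulator, brake ECU, and [0.722817]): 1 − (1 − 0.887000)(1 − 0.781000)(1 − 0.722817) = 0.993141
Series (pedal-travel sensor and [0.993141]): 0.991000 × 0.993141 = 0.9842

0.9842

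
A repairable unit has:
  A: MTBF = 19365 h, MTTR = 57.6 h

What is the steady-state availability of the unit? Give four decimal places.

0.9970

A(A) = MTBF/(MTBF+MTTR) = 19365/(19365+57.6) = 0.9970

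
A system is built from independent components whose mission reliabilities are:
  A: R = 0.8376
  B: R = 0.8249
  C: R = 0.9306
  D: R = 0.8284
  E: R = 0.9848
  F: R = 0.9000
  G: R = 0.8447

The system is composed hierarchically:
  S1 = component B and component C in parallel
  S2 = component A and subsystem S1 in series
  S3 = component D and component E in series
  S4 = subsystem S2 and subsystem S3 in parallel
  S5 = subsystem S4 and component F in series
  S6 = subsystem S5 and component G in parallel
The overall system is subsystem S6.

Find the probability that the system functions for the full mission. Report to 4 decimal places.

Parallel (B and C): 1 − (1 − 0.824900)(1 − 0.930600) = 0.987848
Series (A and [0.987848]): 0.837600 × 0.987848 = 0.827421
Series (D and E): 0.828400 × 0.984800 = 0.815808
Parallel ([0.827421] and [0.815808]): 1 − (1 − 0.827421)(1 − 0.815808) = 0.968212
Series ([0.968212] and F): 0.968212 × 0.900000 = 0.871391
Parallel ([0.871391] and G): 1 − (1 − 0.871391)(1 − 0.844700) = 0.9800

0.9800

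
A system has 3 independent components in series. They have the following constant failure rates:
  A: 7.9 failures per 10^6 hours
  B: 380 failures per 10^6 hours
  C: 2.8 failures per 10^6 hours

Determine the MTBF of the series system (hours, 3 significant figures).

2560

Series of exponential components: λ_sys = Σ λ_i
λ_sys = 0.0000079 + 0.00038 + 0.0000028 = 3.9070e-04 /h
MTBF = 1 / λ_sys = 2560 h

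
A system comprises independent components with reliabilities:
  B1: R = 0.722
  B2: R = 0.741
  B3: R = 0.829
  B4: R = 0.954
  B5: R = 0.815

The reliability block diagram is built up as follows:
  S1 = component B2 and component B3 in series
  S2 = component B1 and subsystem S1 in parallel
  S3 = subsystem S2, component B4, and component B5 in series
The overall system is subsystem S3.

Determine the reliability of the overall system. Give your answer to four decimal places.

Series (B2 and B3): 0.741000 × 0.829000 = 0.614289
Parallel (B1 and [0.614289]): 1 − (1 − 0.722000)(1 − 0.614289) = 0.892772
Series ([0.892772], B4, and B5): 0.892772 × 0.954000 × 0.815000 = 0.6941

0.6941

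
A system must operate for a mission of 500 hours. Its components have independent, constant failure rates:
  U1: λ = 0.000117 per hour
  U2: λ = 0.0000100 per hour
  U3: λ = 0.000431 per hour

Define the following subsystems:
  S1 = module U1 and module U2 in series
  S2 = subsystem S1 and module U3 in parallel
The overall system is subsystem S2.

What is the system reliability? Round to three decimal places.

0.988

R(U1) = exp(−0.000117 × 500) = 0.94318
R(U2) = exp(−0.0000100 × 500) = 0.99501
R(U3) = exp(−0.000431 × 500) = 0.80614
Series (U1 and U2): 0.94318 × 0.99501 = 0.93847
Parallel ([0.93847] and U3): 1 − (1 − 0.93847)(1 − 0.80614) = 0.988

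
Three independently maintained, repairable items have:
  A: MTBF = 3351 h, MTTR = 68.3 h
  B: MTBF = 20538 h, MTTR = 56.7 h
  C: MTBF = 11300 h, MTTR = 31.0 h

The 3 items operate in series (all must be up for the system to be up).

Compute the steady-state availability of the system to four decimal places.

0.9747

A(A) = MTBF/(MTBF+MTTR) = 3351/(3351+68.3) = 0.980025
A(B) = MTBF/(MTBF+MTTR) = 20538/(20538+56.7) = 0.997247
A(C) = MTBF/(MTBF+MTTR) = 11300/(11300+31.0) = 0.997264
Series availability: 0.980025 × 0.997247 × 0.997264 = 0.9747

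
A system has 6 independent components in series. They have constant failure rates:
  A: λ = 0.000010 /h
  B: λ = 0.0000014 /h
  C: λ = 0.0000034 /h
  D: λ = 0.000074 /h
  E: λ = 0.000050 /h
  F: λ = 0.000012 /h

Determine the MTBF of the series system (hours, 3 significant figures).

6630

Series of exponential components: λ_sys = Σ λ_i
λ_sys = 0.000010 + 0.0000014 + 0.0000034 + 0.000074 + 0.000050 + 0.000012 = 1.5080e-04 /h
MTBF = 1 / λ_sys = 6630 h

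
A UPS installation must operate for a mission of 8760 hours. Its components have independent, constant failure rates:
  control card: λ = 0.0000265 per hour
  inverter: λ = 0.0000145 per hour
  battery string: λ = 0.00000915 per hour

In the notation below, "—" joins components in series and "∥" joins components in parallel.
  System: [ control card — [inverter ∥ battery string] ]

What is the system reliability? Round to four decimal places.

0.7856

R(control card) = exp(−0.0000265 × 8760) = 0.792835
R(inverter) = exp(−0.0000145 × 8760) = 0.880716
R(battery string) = exp(−0.00000915 × 8760) = 0.922974
Parallel (inverter and battery string): 1 − (1 − 0.880716)(1 − 0.922974) = 0.990812
Series (control card and [0.990812]): 0.792835 × 0.990812 = 0.7856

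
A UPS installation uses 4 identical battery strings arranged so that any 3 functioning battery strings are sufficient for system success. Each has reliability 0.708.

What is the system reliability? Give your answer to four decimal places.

0.6658

R = Σ_{i=3}^{4} C(4,i) p^i (1−p)^{4−i} with p = 0.708
C(4,3)·0.708^3·0.292^1 = 0.414517
C(4,4)·0.708^4·0.292^0 = 0.251266
Sum = 0.6658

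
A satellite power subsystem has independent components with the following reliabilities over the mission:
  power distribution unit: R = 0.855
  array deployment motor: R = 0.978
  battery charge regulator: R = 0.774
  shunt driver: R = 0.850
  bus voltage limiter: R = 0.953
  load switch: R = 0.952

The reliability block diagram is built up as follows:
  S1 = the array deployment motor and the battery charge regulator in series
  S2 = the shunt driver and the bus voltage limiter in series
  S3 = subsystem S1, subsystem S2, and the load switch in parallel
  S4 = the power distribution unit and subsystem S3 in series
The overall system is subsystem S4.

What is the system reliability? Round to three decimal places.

Series (array deployment motor and battery charge regulator): 0.97800 × 0.77400 = 0.75697
Series (shunt driver and bus voltage limiter): 0.85000 × 0.95300 = 0.81005
Parallel ([0.75697], [0.81005], and load switch): 1 − (1 − 0.75697)(1 − 0.81005)(1 − 0.95200) = 0.99778
Series (power distribution unit and [0.99778]): 0.85500 × 0.99778 = 0.853

0.853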